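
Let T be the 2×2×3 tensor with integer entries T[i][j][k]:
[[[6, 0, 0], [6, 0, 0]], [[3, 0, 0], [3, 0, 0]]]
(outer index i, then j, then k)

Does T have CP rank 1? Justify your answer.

Yes

If T = a ⊗ b ⊗ c then every fibre of T is a multiple of the corresponding factor, so read the factors off the fibres through the nonzero entry T[0,0,0] = 6.
The mode-1 fibre T[:,0,0] = [6, 3] gives a = [2, 1] (primitive direction); the mode-2 fibre T[0,:,0] = [6, 6] gives b = [1, 1]; then c[k] = T[0,0,k] / (a[0]·b[0]) = [6, 0, 0] / 2 = [3, 0, 0].
Expanding [2, 1] ⊗ [1, 1] ⊗ [3, 0, 0] reproduces all 12 entries of T, so T = [2, 1] ⊗ [1, 1] ⊗ [3, 0, 0] and rank(T) ≤ 1.
Equivalently every frontal slice T[:,:,k] is c[k] times the rank-1 matrix [2, 1] ⊗ [1, 1]. So T has rank 1 (it is nonzero).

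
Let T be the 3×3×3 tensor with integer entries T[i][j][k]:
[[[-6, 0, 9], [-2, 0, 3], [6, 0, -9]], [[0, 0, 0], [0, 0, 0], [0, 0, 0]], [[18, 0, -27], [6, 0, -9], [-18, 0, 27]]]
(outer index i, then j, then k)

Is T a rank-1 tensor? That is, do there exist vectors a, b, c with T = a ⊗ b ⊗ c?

The mode-1 fibre T[:,0,0] = [-6, 0, 18] gives a = [1, 0, -3] (primitive direction); the mode-2 fibre T[0,:,0] = [-6, -2, 6] gives b = [3, 1, -3]; then c[k] = T[0,0,k] / (a[0]·b[0]) = [-6, 0, 9] / 3 = [-2, 0, 3].
Expanding [1, 0, -3] ⊗ [3, 1, -3] ⊗ [-2, 0, 3] reproduces all 27 entries of T, so T = [1, 0, -3] ⊗ [3, 1, -3] ⊗ [-2, 0, 3] and rank(T) ≤ 1.
Equivalently every frontal slice T[:,:,k] is c[k] times the rank-1 matrix [1, 0, -3] ⊗ [3, 1, -3]. So T has rank 1 (it is nonzero).

Yes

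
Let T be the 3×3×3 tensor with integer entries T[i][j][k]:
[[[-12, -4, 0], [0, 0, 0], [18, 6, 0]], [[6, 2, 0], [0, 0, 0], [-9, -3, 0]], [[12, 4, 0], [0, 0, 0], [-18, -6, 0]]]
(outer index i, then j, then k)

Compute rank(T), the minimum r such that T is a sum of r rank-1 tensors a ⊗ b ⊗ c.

1

Lower bound: T ≠ 0 (e.g. T[0,0,0] = -12), so rank(T) ≥ 1.
Upper bound: the mode-1 fibre T[:,0,0] = [-12, 6, 12] gives a = [2, -1, -2] (primitive direction); the mode-2 fibre T[0,:,0] = [-12, 0, 18] gives b = [2, 0, -3]; then c[k] = T[0,0,k] / (a[0]·b[0]) = [-12, -4, 0] / 4 = [-3, -1, 0].
Expanding [2, -1, -2] ⊗ [2, 0, -3] ⊗ [-3, -1, 0] reproduces all 27 entries of T, so T = [2, -1, -2] ⊗ [2, 0, -3] ⊗ [-3, -1, 0] and rank(T) ≤ 1.
These bounds meet, so rank(T) = 1.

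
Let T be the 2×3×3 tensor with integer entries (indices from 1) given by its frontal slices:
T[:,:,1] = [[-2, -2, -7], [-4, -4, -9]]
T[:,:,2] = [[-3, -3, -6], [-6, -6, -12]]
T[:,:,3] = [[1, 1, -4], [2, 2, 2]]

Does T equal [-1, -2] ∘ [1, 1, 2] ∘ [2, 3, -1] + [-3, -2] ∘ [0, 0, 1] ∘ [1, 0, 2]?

No

Reconstruct entry (2,3,1) from the claimed factors: Σₗ aₗ[2]bₗ[3]cₗ[1] = (-2)·(2)·(2) + (-2)·(1)·(1) = -10, but T[2,3,1] = -9. The claim is false.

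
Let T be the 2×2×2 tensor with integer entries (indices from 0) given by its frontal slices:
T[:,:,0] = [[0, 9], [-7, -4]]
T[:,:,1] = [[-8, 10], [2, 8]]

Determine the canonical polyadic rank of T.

2

Lower bound: in the mode-1 unfolding of T (rows indexed by i, columns by (j,k)) the 2×2 minor on rows i ∈ {0, 1}, columns (j,k) ∈ {(0,0), (0,1)} is det [[0, -8], [-7, 2]] = -56 ≠ 0, so that unfolding has rank ≥ 2 and hence rank(T) ≥ 2 (CP rank is at least every unfolding rank, though it can be larger).
Upper bound: with S_k = T[:,:,k], the two rank-1 terms a₁b₁ᵀ, a₂b₂ᵀ are the rank-1 members of the pencil x·S₀ + y·S₁.
det(x·S₀ + y·S₁) is 63·x² + 84·xy − 84·y² = 21·(3·x − 2·y)(x + 2·y), vanishing at (x:y) = (2:3) and (2:-1).
M₁ = 2·S₀ + 3·S₁ = [[-24, 48], [-8, 16]] = (-8)·[3, 1][1, -2]ᵀ and M₂ = 2·S₀ − S₁ = [[8, 8], [-16, -16]] = 8·[1, -2][1, 1]ᵀ, so take a₁ = [3, 1], b₁ = [1, -2], a₂ = [1, -2], b₂ = [1, 1].
Each slice is an integer combination of E₁ = a₁b₁ᵀ and E₂ = a₂b₂ᵀ: S₀ = −E₁ + 3·E₂, S₁ = −2·E₁ − 2·E₂; reading off coefficients, c₁ = [-1, -2] and c₂ = [3, -2].
Hence T = [3, 1] ⊗ [1, -2] ⊗ [-1, -2] + [1, -2] ⊗ [1, 1] ⊗ [3, -2], so rank(T) ≤ 2.
These bounds meet, so rank(T) = 2.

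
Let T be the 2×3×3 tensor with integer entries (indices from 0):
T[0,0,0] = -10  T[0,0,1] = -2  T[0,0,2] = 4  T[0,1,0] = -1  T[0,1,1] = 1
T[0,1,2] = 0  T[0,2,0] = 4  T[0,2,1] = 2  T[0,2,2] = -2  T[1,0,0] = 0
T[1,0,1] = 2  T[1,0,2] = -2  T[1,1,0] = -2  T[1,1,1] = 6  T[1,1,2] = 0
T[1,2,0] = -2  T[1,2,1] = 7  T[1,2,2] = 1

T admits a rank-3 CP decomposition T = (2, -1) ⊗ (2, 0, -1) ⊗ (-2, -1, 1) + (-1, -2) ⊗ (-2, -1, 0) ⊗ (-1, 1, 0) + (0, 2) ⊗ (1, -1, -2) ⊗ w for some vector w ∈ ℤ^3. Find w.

Subtract the known terms from T to get the rank-1 residual R = (0, 2) ⊗ (1, -1, -2) ⊗ w, so R[i,j,k] = a[i]·b[j]·w[k]. Pick indices with nonzero a[1]·b[0] = (2)·(1) = 2. Only the fibre through (1,0,·) is needed: R[1,0,:] = T[1,0,:] − Σₗ aₗ[1]bₗ[0]cₗ = [0, 2, -2] − (-1)·(2)·(-2, -1, 1) − (-2)·(-2)·(-1, 1, 0) = [0, -4, 0]. Then w[k] = R[1,0,k] / 2 for each k, giving w = [0, -4, 0] / 2 = (0, -2, 0).

w = (0, -2, 0)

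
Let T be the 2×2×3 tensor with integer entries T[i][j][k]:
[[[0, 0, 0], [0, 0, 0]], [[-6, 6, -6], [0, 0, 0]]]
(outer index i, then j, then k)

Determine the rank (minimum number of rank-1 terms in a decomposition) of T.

Lower bound: T ≠ 0 (e.g. T[1,0,0] = -6), so rank(T) ≥ 1.
Upper bound: if T = a ⊗ b ⊗ c then every fibre of T is a multiple of the corresponding factor, so read the factors off the fibres through the nonzero entry T[1,0,0] = -6.
The mode-1 fibre T[:,0,0] = [0, -6] gives a = (0, 1) (primitive direction); the mode-2 fibre T[1,:,0] = [-6, 0] gives b = (1, 0); then c[k] = T[1,0,k] / (a[1]·b[0]) = [-6, 6, -6] / 1 = (-6, 6, -6).
Expanding (0, 1) ⊗ (1, 0) ⊗ (-6, 6, -6) reproduces all 12 entries of T, so T = (0, 1) ⊗ (1, 0) ⊗ (-6, 6, -6) and rank(T) ≤ 1.
These bounds meet, so rank(T) = 1.
Check entry T[1,1,1] = 0: (1)·(0)·(6) = 0.

1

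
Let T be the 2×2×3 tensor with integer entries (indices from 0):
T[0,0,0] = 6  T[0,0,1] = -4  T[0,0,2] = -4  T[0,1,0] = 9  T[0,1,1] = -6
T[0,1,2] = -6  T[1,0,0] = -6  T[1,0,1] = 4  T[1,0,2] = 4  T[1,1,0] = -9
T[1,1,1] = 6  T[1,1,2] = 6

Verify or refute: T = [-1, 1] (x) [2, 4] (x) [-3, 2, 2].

No

Reconstruct entry (0,1,0) from the claimed factors: Σₗ aₗ[0]bₗ[1]cₗ[0] = (-1)·(4)·(-3) = 12, but T[0,1,0] = 9. The claim is false.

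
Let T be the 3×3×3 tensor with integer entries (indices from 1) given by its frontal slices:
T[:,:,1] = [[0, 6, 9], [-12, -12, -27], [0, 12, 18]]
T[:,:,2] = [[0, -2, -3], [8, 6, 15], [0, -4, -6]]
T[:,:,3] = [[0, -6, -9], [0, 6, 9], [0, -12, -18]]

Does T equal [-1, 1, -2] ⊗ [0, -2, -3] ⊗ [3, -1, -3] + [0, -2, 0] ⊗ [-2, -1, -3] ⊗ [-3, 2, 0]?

Reconstruct entrywise from the claimed factors. For example, T[3,2,2] = -4 and Σₗ aₗ[3]bₗ[2]cₗ[2] = (-2)·(-2)·(-1) + (0)·(-1)·(2) = -4; checking all 27 entries, every one matches. The claim holds.

Yes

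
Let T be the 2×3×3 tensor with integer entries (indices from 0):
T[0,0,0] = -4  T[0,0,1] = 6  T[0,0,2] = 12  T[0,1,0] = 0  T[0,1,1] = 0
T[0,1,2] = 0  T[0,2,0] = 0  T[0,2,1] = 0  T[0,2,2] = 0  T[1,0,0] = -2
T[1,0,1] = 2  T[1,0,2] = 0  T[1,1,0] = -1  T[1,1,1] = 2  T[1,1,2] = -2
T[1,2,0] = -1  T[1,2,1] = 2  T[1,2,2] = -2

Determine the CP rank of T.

3

Lower bound: in the mode-3 unfolding of T (rows indexed by k, columns by (i,j)) the 3×3 minor on rows k ∈ {0, 1, 2}, columns (i,j) ∈ {(0,0), (1,0), (1,1)} is det [[-4, -2, -1], [6, 2, 2], [12, 0, -2]] = -32 ≠ 0, so that unfolding has rank ≥ 3 and hence rank(T) ≥ 3 (CP rank is at least every unfolding rank, though it can be larger).
Upper bound: T is a sum of 3 rank-1 terms, T = (0, 1) ⊗ (2, 1, 1) ⊗ (-1, 2, -2) + (1, 0) ⊗ (1, 0, 0) ⊗ (-4, 8, 8) + (1, 1) ⊗ (1, 0, 0) ⊗ (0, -2, 4) (one valid choice — decompositions are not unique — normalised so each a, b is primitive with positive first nonzero entry; check it by expanding all entries), so rank(T) ≤ 3.
These bounds meet, so rank(T) = 3.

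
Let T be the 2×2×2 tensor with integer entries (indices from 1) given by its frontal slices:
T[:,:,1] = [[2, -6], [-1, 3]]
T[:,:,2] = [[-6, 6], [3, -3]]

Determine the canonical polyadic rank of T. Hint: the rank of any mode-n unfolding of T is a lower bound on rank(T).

2

Lower bound: the mode-3 unfolding of T (rows indexed by k, columns by (i,j) = (1,1), (1,2), (2,1), (2,2)) is [[2, -6, -1, 3], [-6, 6, 3, -3]].
There the 2×2 minor on rows k ∈ {1, 2}, columns (i,j) ∈ {(1,1), (1,2)} is det [[2, -6], [-6, 6]] = -24 ≠ 0, so this unfolding has rank ≥ 2; CP rank is at least every unfolding rank, so rank(T) ≥ 2. (Unfolding ranks only ever bound the CP rank from below — rank(T) can be strictly larger than all of them — so the matching upper bound has to come from an explicit 2-term decomposition.)
Upper bound — finding two terms. Every mode-1 slice of T is a multiple of one matrix: T[i,:,:] = a[i]·M with a = (2, -1) and M = [[1, -3], [-3, 3]] (rows indexed by j, columns by k). So it suffices to write M as a sum of two rank-1 matrices.
Splitting M by its rows (j = 1, 2), M = (1, 0)(1, -3)ᵀ + (0, 1)(-3, 3)ᵀ.
Hence T = (2, -1) ⊗ (1, 0) ⊗ (1, -3) + (2, -1) ⊗ (0, 1) ⊗ (-3, 3), so rank(T) ≤ 2.
These bounds meet, so rank(T) = 2.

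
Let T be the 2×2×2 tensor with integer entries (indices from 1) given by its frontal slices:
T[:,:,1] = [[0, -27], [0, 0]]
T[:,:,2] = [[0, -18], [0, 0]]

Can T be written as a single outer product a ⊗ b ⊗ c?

If T = a ⊗ b ⊗ c then every fibre of T is a multiple of the corresponding factor, so read the factors off the fibres through the nonzero entry T[1,2,1] = -27.
The mode-1 fibre T[:,2,1] = [-27, 0] gives a = [1, 0] (primitive direction); the mode-2 fibre T[1,:,1] = [0, -27] gives b = [0, 1]; then c[k] = T[1,2,k] / (a[1]·b[2]) = [-27, -18] / 1 = [-27, -18].
Expanding [1, 0] ⊗ [0, 1] ⊗ [-27, -18] reproduces all 8 entries of T, so T = [1, 0] ⊗ [0, 1] ⊗ [-27, -18] and rank(T) ≤ 1.
Equivalently every frontal slice T[:,:,k] is c[k] times the rank-1 matrix [1, 0] ⊗ [0, 1]. So T has rank 1 (it is nonzero).

Yes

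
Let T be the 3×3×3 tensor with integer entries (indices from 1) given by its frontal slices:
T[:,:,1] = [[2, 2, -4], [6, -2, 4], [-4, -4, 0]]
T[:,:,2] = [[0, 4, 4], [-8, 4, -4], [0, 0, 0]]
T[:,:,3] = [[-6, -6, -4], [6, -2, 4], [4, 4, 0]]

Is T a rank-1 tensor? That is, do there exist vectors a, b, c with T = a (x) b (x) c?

The mode-3 unfolding of T (rows indexed by k, columns by (i,j) = (1,1), (1,2), (1,3), (2,1), (2,2), (2,3), (3,1), (3,2), (3,3)) is [[2, 2, -4, 6, -2, 4, -4, -4, 0], [0, 4, 4, -8, 4, -4, 0, 0, 0], [-6, -6, -4, 6, -2, 4, 4, 4, 0]].
There the 3×3 minor on rows k ∈ {1, 2, 3}, columns (i,j) ∈ {(1,1), (1,2), (1,3)} is det [[2, 2, -4], [0, 4, 4], [-6, -6, -4]] = -128 ≠ 0, so this unfolding has rank ≥ 3; CP rank is at least every unfolding rank, so rank(T) ≥ 3.
In particular rank(T) ≥ 3 > 1, so T is not rank-1.

No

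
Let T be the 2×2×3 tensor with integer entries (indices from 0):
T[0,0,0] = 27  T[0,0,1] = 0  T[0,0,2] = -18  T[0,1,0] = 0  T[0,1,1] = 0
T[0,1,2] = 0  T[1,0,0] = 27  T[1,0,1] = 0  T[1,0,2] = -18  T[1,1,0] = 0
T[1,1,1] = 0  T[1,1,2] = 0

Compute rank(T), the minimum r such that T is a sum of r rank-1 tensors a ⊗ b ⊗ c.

Lower bound: T ≠ 0 (e.g. T[0,0,0] = 27), so rank(T) ≥ 1.
Upper bound: if T = a ⊗ b ⊗ c then every fibre of T is a multiple of the corresponding factor, so read the factors off the fibres through the nonzero entry T[0,0,0] = 27.
The mode-1 fibre T[:,0,0] = [27, 27] gives a = [1, 1] (primitive direction); the mode-2 fibre T[0,:,0] = [27, 0] gives b = [1, 0]; then c[k] = T[0,0,k] / (a[0]·b[0]) = [27, 0, -18] / 1 = [27, 0, -18].
Expanding [1, 1] ⊗ [1, 0] ⊗ [27, 0, -18] reproduces all 12 entries of T, so T = [1, 1] ⊗ [1, 0] ⊗ [27, 0, -18] and rank(T) ≤ 1.
These bounds meet, so rank(T) = 1.

1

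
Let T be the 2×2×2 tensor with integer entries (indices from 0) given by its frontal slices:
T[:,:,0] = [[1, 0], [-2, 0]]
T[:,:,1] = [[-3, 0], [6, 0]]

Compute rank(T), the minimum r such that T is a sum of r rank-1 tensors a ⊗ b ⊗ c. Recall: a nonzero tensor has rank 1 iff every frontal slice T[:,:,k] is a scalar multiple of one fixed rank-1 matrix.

Lower bound: T ≠ 0 (e.g. T[0,0,0] = 1), so rank(T) ≥ 1.
Upper bound: if T = a ⊗ b ⊗ c then every fibre of T is a multiple of the corresponding factor, so read the factors off the fibres through the nonzero entry T[0,0,0] = 1.
The mode-1 fibre T[:,0,0] = [1, -2] gives a = (1, -2) (primitive direction); the mode-2 fibre T[0,:,0] = [1, 0] gives b = (1, 0); then c[k] = T[0,0,k] / (a[0]·b[0]) = [1, -3] / 1 = (1, -3).
Expanding (1, -2) ⊗ (1, 0) ⊗ (1, -3) reproduces all 8 entries of T, so T = (1, -2) ⊗ (1, 0) ⊗ (1, -3) and rank(T) ≤ 1.
These bounds meet, so rank(T) = 1.

1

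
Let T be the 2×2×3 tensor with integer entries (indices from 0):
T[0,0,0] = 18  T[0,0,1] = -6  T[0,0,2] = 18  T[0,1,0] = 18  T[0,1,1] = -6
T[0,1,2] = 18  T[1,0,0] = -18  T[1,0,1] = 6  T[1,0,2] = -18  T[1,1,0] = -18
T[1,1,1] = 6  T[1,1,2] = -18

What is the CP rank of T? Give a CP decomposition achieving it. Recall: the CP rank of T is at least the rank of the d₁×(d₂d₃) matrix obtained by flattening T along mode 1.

rank(T) = 1

Lower bound: T ≠ 0 (e.g. T[0,0,0] = 18), so rank(T) ≥ 1.
Upper bound: if T = a ⊗ b ⊗ c then every fibre of T is a multiple of the corresponding factor, so read the factors off the fibres through the nonzero entry T[0,0,0] = 18.
The mode-1 fibre T[:,0,0] = [18, -18] gives a = [1, -1] (primitive direction); the mode-2 fibre T[0,:,0] = [18, 18] gives b = [1, 1]; then c[k] = T[0,0,k] / (a[0]·b[0]) = [18, -6, 18] / 1 = [18, -6, 18].
Expanding [1, -1] ⊗ [1, 1] ⊗ [18, -6, 18] reproduces all 12 entries of T, so T = [1, -1] ⊗ [1, 1] ⊗ [18, -6, 18] and rank(T) ≤ 1.
These bounds meet, so rank(T) = 1.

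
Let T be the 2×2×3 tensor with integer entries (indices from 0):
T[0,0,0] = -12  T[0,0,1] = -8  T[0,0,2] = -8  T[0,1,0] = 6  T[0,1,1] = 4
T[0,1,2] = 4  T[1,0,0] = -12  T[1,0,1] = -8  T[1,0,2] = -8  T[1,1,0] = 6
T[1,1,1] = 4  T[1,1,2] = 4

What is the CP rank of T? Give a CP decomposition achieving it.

rank(T) = 1

Lower bound: T ≠ 0 (e.g. T[0,0,0] = -12), so rank(T) ≥ 1.
Upper bound: if T = a (x) b (x) c then every fibre of T is a multiple of the corresponding factor, so read the factors off the fibres through the nonzero entry T[0,0,0] = -12.
The mode-1 fibre T[:,0,0] = [-12, -12] gives a = (1, 1) (primitive direction); the mode-2 fibre T[0,:,0] = [-12, 6] gives b = (2, -1); then c[k] = T[0,0,k] / (a[0]·b[0]) = [-12, -8, -8] / 2 = (-6, -4, -4).
Expanding (1, 1) (x) (2, -1) (x) (-6, -4, -4) reproduces all 12 entries of T, so T = (1, 1) (x) (2, -1) (x) (-6, -4, -4) and rank(T) ≤ 1.
These bounds meet, so rank(T) = 1.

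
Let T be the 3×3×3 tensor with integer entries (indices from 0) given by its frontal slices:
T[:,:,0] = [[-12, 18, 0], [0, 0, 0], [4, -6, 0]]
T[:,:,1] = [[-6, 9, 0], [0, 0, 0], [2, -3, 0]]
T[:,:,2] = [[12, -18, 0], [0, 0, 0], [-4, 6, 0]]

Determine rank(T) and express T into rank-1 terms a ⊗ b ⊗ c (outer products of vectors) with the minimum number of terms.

Lower bound: T ≠ 0 (e.g. T[0,0,0] = -12), so rank(T) ≥ 1.
Upper bound: the mode-1 fibre T[:,0,0] = [-12, 0, 4] gives a = [3, 0, -1] (primitive direction); the mode-2 fibre T[0,:,0] = [-12, 18, 0] gives b = [2, -3, 0]; then c[k] = T[0,0,k] / (a[0]·b[0]) = [-12, -6, 12] / 6 = [-2, -1, 2].
Expanding [3, 0, -1] ⊗ [2, -3, 0] ⊗ [-2, -1, 2] reproduces all 27 entries of T, so T = [3, 0, -1] ⊗ [2, -3, 0] ⊗ [-2, -1, 2] and rank(T) ≤ 1.
These bounds meet, so rank(T) = 1.

rank(T) = 1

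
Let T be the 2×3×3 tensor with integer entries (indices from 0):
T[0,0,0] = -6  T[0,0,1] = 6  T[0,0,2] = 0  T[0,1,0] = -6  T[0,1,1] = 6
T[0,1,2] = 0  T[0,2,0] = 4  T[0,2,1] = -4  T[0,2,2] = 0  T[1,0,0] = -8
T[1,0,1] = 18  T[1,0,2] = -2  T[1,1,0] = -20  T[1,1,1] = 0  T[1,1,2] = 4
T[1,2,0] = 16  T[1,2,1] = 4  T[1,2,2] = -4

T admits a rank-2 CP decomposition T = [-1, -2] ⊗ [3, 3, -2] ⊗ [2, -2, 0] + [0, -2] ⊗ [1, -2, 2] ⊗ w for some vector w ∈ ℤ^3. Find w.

Subtract the known terms from T to get the rank-1 residual R = [0, -2] ⊗ [1, -2, 2] ⊗ w, so R[i,j,k] = a[i]·b[j]·w[k]. Pick indices with nonzero a[1]·b[0] = (-2)·(1) = -2. Only the fibre through (1,0,·) is needed: R[1,0,:] = T[1,0,:] − Σₗ aₗ[1]bₗ[0]cₗ = [-8, 18, -2] − (-2)·(3)·[2, -2, 0] = [4, 6, -2]. Then w[k] = R[1,0,k] / -2 for each k, giving w = [4, 6, -2] / -2 = [-2, -3, 1].

w = [-2, -3, 1]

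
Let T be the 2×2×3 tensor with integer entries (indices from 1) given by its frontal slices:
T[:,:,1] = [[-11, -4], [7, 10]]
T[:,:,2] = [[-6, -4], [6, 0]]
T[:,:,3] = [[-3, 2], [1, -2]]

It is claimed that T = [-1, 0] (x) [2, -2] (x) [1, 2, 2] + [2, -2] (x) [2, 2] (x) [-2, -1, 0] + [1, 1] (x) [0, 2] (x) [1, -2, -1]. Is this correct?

Reconstruct entry (1,1,1) from the claimed factors: Σₗ aₗ[1]bₗ[1]cₗ[1] = (-1)·(2)·(1) + (2)·(2)·(-2) + (1)·(0)·(1) = -10, but T[1,1,1] = -11. The claim is false.

No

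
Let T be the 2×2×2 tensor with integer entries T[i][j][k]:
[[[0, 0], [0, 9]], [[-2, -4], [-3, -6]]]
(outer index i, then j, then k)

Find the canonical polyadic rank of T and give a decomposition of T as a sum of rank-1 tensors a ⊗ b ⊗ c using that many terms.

rank(T) = 2

Lower bound: the mode-3 unfolding of T (rows indexed by k, columns by (i,j) = (0,0), (0,1), (1,0), (1,1)) is [[0, 0, -2, -3], [0, 9, -4, -6]].
There the 2×2 minor on rows k ∈ {0, 1}, columns (i,j) ∈ {(0,1), (1,0)} is det [[0, -2], [9, -4]] = 18 ≠ 0, so this unfolding has rank ≥ 2; CP rank is at least every unfolding rank, so rank(T) ≥ 2. (Flattening ranks never certify an upper bound on CP rank; for that we must actually write T with 2 rank-1 terms.)
Upper bound — finding two terms. Write S_k = T[:,:,k] for the frontal slices: S₀ = [[0, 0], [-2, -3]], S₁ = [[0, 9], [-4, -6]].
If T = a₁ ⊗ b₁ ⊗ c₁ + a₂ ⊗ b₂ ⊗ c₂ then each S_k = c₁[k]·a₁b₁ᵀ + c₂[k]·a₂b₂ᵀ. S₀ and S₁ are linearly independent, so a₁b₁ᵀ and a₂b₂ᵀ must span the same plane of matrices: they are the rank-1 matrices of the form x·S₀ + y·S₁.
det(x·S₀ + y·S₁) is 18·xy + 36·y² = 18·(x + 2·y)(y), vanishing at (x:y) = (2:-1) and (1:0).
M₁ = 2·S₀ − S₁ = [[0, -9], [0, 0]] = (-9)·(1, 0)(0, 1)ᵀ and M₂ = S₀ = [[0, 0], [-2, -3]] = −(0, 1)(2, 3)ᵀ, so take a₁ = (1, 0), b₁ = (0, 1), a₂ = (0, 1), b₂ = (2, 3).
Each slice is an integer combination of E₁ = a₁b₁ᵀ and E₂ = a₂b₂ᵀ: S₀ = −E₂, S₁ = 9·E₁ − 2·E₂; reading off coefficients, c₁ = (0, 9) and c₂ = (-1, -2).
Hence T = (1, 0) ⊗ (0, 1) ⊗ (0, 9) + (0, 1) ⊗ (2, 3) ⊗ (-1, -2), so rank(T) ≤ 2.
These bounds meet, so rank(T) = 2.
Check entry T[1,0,1] = -4: (0)·(0)·(9) + (1)·(2)·(-2) = -4.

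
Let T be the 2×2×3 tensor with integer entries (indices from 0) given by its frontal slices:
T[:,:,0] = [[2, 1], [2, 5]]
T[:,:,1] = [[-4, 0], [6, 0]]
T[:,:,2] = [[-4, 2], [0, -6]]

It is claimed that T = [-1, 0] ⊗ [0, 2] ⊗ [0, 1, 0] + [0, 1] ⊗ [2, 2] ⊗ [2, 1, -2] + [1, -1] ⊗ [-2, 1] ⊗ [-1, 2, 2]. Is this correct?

Reconstruct entry (0,1,0) from the claimed factors: Σₗ aₗ[0]bₗ[1]cₗ[0] = (-1)·(2)·(0) + (0)·(2)·(2) + (1)·(1)·(-1) = -1, but T[0,1,0] = 1. The claim is false.

No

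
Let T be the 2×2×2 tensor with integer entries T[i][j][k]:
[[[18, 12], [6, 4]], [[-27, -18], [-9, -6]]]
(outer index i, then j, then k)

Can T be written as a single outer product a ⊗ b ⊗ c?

The mode-1 fibre T[:,0,0] = [18, -27] gives a = [2, -3] (primitive direction); the mode-2 fibre T[0,:,0] = [18, 6] gives b = [3, 1]; then c[k] = T[0,0,k] / (a[0]·b[0]) = [18, 12] / 6 = [3, 2].
Expanding [2, -3] ⊗ [3, 1] ⊗ [3, 2] reproduces all 8 entries of T, so T = [2, -3] ⊗ [3, 1] ⊗ [3, 2] and rank(T) ≤ 1.
Equivalently every frontal slice T[:,:,k] is c[k] times the rank-1 matrix [2, -3] ⊗ [3, 1]. So T has rank 1 (it is nonzero).

Yes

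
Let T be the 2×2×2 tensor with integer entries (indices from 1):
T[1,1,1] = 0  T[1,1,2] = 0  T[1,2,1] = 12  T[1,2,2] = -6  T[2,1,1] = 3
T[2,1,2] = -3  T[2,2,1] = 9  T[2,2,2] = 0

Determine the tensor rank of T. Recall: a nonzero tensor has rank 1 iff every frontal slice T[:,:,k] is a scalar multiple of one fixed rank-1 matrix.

Lower bound: the mode-1 unfolding of T (rows indexed by i, columns by (j,k) = (1,1), (1,2), (2,1), (2,2)) is [[0, 0, 12, -6], [3, -3, 9, 0]].
There the 2×2 minor on rows i ∈ {1, 2}, columns (j,k) ∈ {(1,1), (2,1)} is det [[0, 12], [3, 9]] = -36 ≠ 0, so this unfolding has rank ≥ 2; CP rank is at least every unfolding rank, so rank(T) ≥ 2. (Flattening ranks never certify an upper bound on CP rank; for that we must actually write T with 2 rank-1 terms.)
Upper bound — finding two terms. Write S_k = T[:,:,k] for the frontal slices: S₁ = [[0, 12], [3, 9]], S₂ = [[0, -6], [-3, 0]].
If T = a₁ ⊗ b₁ ⊗ c₁ + a₂ ⊗ b₂ ⊗ c₂ then each S_k = c₁[k]·a₁b₁ᵀ + c₂[k]·a₂b₂ᵀ. S₁ and S₂ are linearly independent, so a₁b₁ᵀ and a₂b₂ᵀ must span the same plane of matrices: they are the rank-1 matrices of the form x·S₁ + y·S₂.
det(x·S₁ + y·S₂) is −36·x² + 54·xy − 18·y² = (-18)·(2·x − y)(x − y), vanishing at (x:y) = (1:2) and (1:1).
M₁ = S₁ + 2·S₂ = [[0, 0], [-3, 9]] = (-3)·[0, 1][1, -3]ᵀ and M₂ = S₁ + S₂ = [[0, 6], [0, 9]] = 3·[2, 3][0, 1]ᵀ, so take a₁ = [0, 1], b₁ = [1, -3], a₂ = [2, 3], b₂ = [0, 1].
Each slice is an integer combination of E₁ = a₁b₁ᵀ and E₂ = a₂b₂ᵀ: S₁ = 3·E₁ + 6·E₂, S₂ = −3·E₁ − 3·E₂; reading off coefficients, c₁ = [3, -3] and c₂ = [6, -3].
Hence T = [0, 1] ⊗ [1, -3] ⊗ [3, -3] + [2, 3] ⊗ [0, 1] ⊗ [6, -3], so rank(T) ≤ 2.
These bounds meet, so rank(T) = 2.
Check entry T[1,1,2] = 0: (0)·(1)·(-3) + (2)·(0)·(-3) = 0.

2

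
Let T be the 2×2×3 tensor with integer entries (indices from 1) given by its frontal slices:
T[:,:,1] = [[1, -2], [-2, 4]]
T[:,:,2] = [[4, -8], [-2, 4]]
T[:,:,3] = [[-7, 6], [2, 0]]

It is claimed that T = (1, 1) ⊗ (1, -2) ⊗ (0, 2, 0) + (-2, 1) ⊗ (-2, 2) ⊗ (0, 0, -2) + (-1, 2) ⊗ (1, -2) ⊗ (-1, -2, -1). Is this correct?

Reconstruct entrywise from the claimed factors. For example, T[1,1,2] = 4 and Σₗ aₗ[1]bₗ[1]cₗ[2] = (1)·(1)·(2) + (-2)·(-2)·(0) + (-1)·(1)·(-2) = 4; checking all 12 entries, every one matches. The claim holds.

Yes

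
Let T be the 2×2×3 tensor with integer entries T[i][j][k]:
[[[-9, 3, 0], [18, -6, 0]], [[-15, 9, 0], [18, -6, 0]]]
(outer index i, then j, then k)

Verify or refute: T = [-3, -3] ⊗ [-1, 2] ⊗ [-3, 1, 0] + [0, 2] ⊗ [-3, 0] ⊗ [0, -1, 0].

No

Reconstruct entry (1,0,0) from the claimed factors: Σₗ aₗ[1]bₗ[0]cₗ[0] = (-3)·(-1)·(-3) + (2)·(-3)·(0) = -9, but T[1,0,0] = -15. The claim is false.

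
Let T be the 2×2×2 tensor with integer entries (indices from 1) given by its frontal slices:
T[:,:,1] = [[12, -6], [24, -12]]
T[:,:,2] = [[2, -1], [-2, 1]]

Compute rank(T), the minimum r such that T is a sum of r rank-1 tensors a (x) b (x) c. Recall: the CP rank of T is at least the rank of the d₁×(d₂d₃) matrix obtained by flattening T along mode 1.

2

Lower bound: the mode-3 unfolding of T (rows indexed by k, columns by (i,j) = (1,1), (1,2), (2,1), (2,2)) is [[12, -6, 24, -12], [2, -1, -2, 1]].
There the 2×2 minor on rows k ∈ {1, 2}, columns (i,j) ∈ {(1,1), (2,1)} is det [[12, 24], [2, -2]] = -72 ≠ 0, so this unfolding has rank ≥ 2; CP rank is at least every unfolding rank, so rank(T) ≥ 2. (Flattening ranks never certify an upper bound on CP rank; for that we must actually write T with 2 rank-1 terms.)
Upper bound — finding two terms. Every mode-2 slice of T is a multiple of one matrix: T[:,j,:] = b[j]·M with b = (2, -1) and M = [[6, 1], [12, -1]] (rows indexed by i, columns by k). So it suffices to write M as a sum of two rank-1 matrices.
Splitting M by its rows (i = 1, 2), M = (1, 0)(6, 1)ᵀ + (0, 1)(12, -1)ᵀ.
Hence T = (1, 0) (x) (2, -1) (x) (6, 1) + (0, 1) (x) (2, -1) (x) (12, -1), so rank(T) ≤ 2.
These bounds meet, so rank(T) = 2.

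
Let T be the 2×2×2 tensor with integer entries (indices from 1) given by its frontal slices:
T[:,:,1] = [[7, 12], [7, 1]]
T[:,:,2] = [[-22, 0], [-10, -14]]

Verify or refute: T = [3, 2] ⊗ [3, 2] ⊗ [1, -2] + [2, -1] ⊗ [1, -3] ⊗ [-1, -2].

Yes

Reconstruct entrywise from the claimed factors. For example, T[1,2,1] = 12 and Σₗ aₗ[1]bₗ[2]cₗ[1] = (3)·(2)·(1) + (2)·(-3)·(-1) = 12; checking all 8 entries, every one matches. The claim holds.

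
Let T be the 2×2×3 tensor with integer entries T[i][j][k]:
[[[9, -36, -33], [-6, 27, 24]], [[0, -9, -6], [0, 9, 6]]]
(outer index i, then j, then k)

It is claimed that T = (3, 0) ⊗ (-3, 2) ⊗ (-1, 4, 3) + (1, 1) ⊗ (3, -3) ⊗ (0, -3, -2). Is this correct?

Reconstruct entry (0,0,1) from the claimed factors: Σₗ aₗ[0]bₗ[0]cₗ[1] = (3)·(-3)·(4) + (1)·(3)·(-3) = -45, but T[0,0,1] = -36. The claim is false.

No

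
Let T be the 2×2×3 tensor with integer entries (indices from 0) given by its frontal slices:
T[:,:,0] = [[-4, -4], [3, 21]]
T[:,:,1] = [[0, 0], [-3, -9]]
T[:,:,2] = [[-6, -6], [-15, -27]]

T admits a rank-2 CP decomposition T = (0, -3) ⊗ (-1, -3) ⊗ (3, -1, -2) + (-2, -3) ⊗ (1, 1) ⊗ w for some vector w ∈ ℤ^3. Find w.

w = (2, 0, 3)

Subtract the known terms from T to get the rank-1 residual R = (-2, -3) ⊗ (1, 1) ⊗ w, so R[i,j,k] = a[i]·b[j]·w[k]. Pick indices with nonzero a[0]·b[0] = (-2)·(1) = -2. Only the fibre through (0,0,·) is needed: R[0,0,:] = T[0,0,:] − Σₗ aₗ[0]bₗ[0]cₗ = [-4, 0, -6] − (0)·(-1)·(3, -1, -2) = [-4, 0, -6]. Then w[k] = R[0,0,k] / -2 for each k, giving w = [-4, 0, -6] / -2 = (2, 0, 3).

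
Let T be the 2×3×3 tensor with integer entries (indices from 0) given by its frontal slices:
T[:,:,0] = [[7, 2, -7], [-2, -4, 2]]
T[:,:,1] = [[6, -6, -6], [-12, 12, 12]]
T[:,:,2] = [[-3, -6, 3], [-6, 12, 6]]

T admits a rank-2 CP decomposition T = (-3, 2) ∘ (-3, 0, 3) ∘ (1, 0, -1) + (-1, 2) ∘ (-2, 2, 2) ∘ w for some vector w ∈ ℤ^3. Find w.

Subtract the known terms from T to get the rank-1 residual R = (-1, 2) ∘ (-2, 2, 2) ∘ w, so R[i,j,k] = a[i]·b[j]·w[k]. Pick indices with nonzero a[0]·b[0] = (-1)·(-2) = 2. Only the fibre through (0,0,·) is needed: R[0,0,:] = T[0,0,:] − Σₗ aₗ[0]bₗ[0]cₗ = [7, 6, -3] − (-3)·(-3)·(1, 0, -1) = [-2, 6, 6]. Then w[k] = R[0,0,k] / 2 for each k, giving w = [-2, 6, 6] / 2 = (-1, 3, 3).

w = (-1, 3, 3)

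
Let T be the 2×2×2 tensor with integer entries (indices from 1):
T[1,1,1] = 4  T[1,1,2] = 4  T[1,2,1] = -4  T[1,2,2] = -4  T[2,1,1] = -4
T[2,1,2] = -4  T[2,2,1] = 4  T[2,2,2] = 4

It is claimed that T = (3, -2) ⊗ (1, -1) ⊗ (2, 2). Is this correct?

No

Reconstruct entry (1,1,1) from the claimed factors: Σₗ aₗ[1]bₗ[1]cₗ[1] = (3)·(1)·(2) = 6, but T[1,1,1] = 4. The claim is false.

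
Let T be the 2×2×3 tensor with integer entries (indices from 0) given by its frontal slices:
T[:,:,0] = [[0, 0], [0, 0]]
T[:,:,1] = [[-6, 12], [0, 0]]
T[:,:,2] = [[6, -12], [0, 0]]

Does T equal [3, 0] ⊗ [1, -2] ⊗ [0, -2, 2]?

Yes

Reconstruct entrywise from the claimed factors. For example, T[0,1,0] = 0 and Σₗ aₗ[0]bₗ[1]cₗ[0] = (3)·(-2)·(0) = 0; checking all 12 entries, every one matches. The claim holds.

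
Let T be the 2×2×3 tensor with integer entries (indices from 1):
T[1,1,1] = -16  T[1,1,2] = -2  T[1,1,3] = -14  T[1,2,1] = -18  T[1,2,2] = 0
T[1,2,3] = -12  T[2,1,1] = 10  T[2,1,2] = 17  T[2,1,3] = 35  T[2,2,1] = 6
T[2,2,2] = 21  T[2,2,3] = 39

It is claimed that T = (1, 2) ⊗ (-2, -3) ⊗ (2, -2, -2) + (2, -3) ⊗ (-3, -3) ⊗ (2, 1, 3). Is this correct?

Reconstruct entrywise from the claimed factors. For example, T[1,1,3] = -14 and Σₗ aₗ[1]bₗ[1]cₗ[3] = (1)·(-2)·(-2) + (2)·(-3)·(3) = -14; checking all 12 entries, every one matches. The claim holds.

Yes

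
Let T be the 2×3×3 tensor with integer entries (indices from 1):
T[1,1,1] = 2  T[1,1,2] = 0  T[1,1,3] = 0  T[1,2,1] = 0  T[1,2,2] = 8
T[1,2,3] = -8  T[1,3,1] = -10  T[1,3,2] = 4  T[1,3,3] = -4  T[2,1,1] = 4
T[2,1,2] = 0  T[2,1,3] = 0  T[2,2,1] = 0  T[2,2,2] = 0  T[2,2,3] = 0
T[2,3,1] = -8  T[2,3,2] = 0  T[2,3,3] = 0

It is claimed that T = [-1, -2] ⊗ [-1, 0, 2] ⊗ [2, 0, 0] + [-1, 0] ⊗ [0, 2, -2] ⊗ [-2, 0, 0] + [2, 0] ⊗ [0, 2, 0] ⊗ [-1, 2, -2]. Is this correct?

No

Reconstruct entry (1,3,1) from the claimed factors: Σₗ aₗ[1]bₗ[3]cₗ[1] = (-1)·(2)·(2) + (-1)·(-2)·(-2) + (2)·(0)·(-1) = -8, but T[1,3,1] = -10. The claim is false.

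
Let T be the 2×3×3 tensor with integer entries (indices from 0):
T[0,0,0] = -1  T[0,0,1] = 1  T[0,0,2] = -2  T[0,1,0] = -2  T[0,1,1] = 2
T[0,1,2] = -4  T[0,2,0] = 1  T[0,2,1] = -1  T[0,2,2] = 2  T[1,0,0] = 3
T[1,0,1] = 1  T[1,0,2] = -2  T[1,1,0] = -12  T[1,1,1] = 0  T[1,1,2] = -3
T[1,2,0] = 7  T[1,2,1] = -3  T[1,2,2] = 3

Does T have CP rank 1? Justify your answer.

No

The mode-2 unfolding of T (rows indexed by j, columns by (i,k) = (0,0), (0,1), (0,2), (1,0), (1,1), (1,2)) is [[-1, 1, -2, 3, 1, -2], [-2, 2, -4, -12, 0, -3], [1, -1, 2, 7, -3, 3]].
There the 3×3 minor on rows j ∈ {0, 1, 2}, columns (i,k) ∈ {(0,0), (1,0), (1,1)} is det [[-1, 3, 1], [-2, -12, 0], [1, 7, -3]] = -56 ≠ 0, so this unfolding has rank ≥ 3; CP rank is at least every unfolding rank, so rank(T) ≥ 3.
In particular rank(T) ≥ 3 > 1, so T is not rank-1.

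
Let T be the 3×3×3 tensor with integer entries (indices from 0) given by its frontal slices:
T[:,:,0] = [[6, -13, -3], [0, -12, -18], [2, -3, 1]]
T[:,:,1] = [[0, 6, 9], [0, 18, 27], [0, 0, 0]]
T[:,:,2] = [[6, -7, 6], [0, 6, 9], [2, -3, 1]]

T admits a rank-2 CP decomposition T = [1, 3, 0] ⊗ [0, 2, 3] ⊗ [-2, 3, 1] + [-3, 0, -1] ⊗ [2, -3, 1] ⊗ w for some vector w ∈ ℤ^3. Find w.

Subtract the known terms from T to get the rank-1 residual R = [-3, 0, -1] ⊗ [2, -3, 1] ⊗ w, so R[i,j,k] = a[i]·b[j]·w[k]. Pick indices with nonzero a[0]·b[0] = (-3)·(2) = -6. Only the fibre through (0,0,·) is needed: R[0,0,:] = T[0,0,:] − Σₗ aₗ[0]bₗ[0]cₗ = [6, 0, 6] − (1)·(0)·[-2, 3, 1] = [6, 0, 6]. Then w[k] = R[0,0,k] / -6 for each k, giving w = [6, 0, 6] / -6 = [-1, 0, -1].

w = [-1, 0, -1]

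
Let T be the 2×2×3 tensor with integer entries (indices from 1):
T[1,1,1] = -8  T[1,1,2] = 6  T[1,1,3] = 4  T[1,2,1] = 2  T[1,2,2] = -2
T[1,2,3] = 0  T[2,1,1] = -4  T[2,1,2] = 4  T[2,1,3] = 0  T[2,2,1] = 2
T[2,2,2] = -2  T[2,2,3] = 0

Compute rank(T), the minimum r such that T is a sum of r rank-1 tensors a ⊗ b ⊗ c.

Lower bound: the mode-2 unfolding of T (rows indexed by j, columns by (i,k) = (1,1), (1,2), (1,3), (2,1), (2,2), (2,3)) is [[-8, 6, 4, -4, 4, 0], [2, -2, 0, 2, -2, 0]].
There the 2×2 minor on rows j ∈ {1, 2}, columns (i,k) ∈ {(1,1), (1,2)} is det [[-8, 6], [2, -2]] = 4 ≠ 0, so this unfolding has rank ≥ 2; CP rank is at least every unfolding rank, so rank(T) ≥ 2. (Unfolding ranks only ever bound the CP rank from below — rank(T) can be strictly larger than all of them — so the matching upper bound has to come from an explicit 2-term decomposition.)
Upper bound — finding two terms. Write S_k = T[:,:,k] for the frontal slices: S₁ = [[-8, 2], [-4, 2]], S₂ = [[6, -2], [4, -2]], S₃ = [[4, 0], [0, 0]].
If T = a₁ ⊗ b₁ ⊗ c₁ + a₂ ⊗ b₂ ⊗ c₂ then each S_k = c₁[k]·a₁b₁ᵀ + c₂[k]·a₂b₂ᵀ. S₁ and S₂ are linearly independent, so a₁b₁ᵀ and a₂b₂ᵀ must span the same plane of matrices: they are the rank-1 matrices of the form x·S₁ + y·S₂.
det(x·S₁ + y·S₂) is −8·x² + 12·xy − 4·y² = (-4)·(2·x − y)(x − y), vanishing at (x:y) = (1:2) and (1:1).
M₁ = S₁ + 2·S₂ = [[4, -2], [4, -2]] = 2·(1, 1)(2, -1)ᵀ and M₂ = S₁ + S₂ = [[-2, 0], [0, 0]] = (-2)·(1, 0)(1, 0)ᵀ, so take a₁ = (1, 1), b₁ = (2, -1), a₂ = (1, 0), b₂ = (1, 0).
Each slice is an integer combination of E₁ = a₁b₁ᵀ and E₂ = a₂b₂ᵀ: S₁ = −2·E₁ − 4·E₂, S₂ = 2·E₁ + 2·E₂, S₃ = 4·E₂; reading off coefficients, c₁ = (-2, 2, 0) and c₂ = (-4, 2, 4).
Hence T = (1, 1) ⊗ (2, -1) ⊗ (-2, 2, 0) + (1, 0) ⊗ (1, 0) ⊗ (-4, 2, 4), so rank(T) ≤ 2.
These bounds meet, so rank(T) = 2.
Check entry T[2,2,3] = 0: (1)·(-1)·(0) + (0)·(0)·(4) = 0.

2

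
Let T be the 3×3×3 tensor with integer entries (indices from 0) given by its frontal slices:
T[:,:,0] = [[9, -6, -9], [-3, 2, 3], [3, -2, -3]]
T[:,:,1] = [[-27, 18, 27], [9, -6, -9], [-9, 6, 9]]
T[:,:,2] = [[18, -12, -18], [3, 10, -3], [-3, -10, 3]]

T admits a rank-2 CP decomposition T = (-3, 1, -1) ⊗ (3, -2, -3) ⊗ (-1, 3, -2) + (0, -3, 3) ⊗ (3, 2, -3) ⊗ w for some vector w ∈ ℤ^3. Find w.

w = (0, 0, -1)

Subtract the known terms from T to get the rank-1 residual R = (0, -3, 3) ⊗ (3, 2, -3) ⊗ w, so R[i,j,k] = a[i]·b[j]·w[k]. Pick indices with nonzero a[1]·b[0] = (-3)·(3) = -9. Only the fibre through (1,0,·) is needed: R[1,0,:] = T[1,0,:] − Σₗ aₗ[1]bₗ[0]cₗ = [-3, 9, 3] − (1)·(3)·(-1, 3, -2) = [0, 0, 9]. Then w[k] = R[1,0,k] / -9 for each k, giving w = [0, 0, 9] / -9 = (0, 0, -1).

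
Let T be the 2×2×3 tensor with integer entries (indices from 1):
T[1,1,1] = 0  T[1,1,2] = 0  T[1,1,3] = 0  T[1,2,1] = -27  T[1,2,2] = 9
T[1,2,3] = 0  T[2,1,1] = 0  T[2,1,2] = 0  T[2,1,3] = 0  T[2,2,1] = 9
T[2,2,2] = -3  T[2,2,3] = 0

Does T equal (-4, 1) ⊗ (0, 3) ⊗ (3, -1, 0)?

Reconstruct entry (1,2,1) from the claimed factors: Σₗ aₗ[1]bₗ[2]cₗ[1] = (-4)·(3)·(3) = -36, but T[1,2,1] = -27. The claim is false.

No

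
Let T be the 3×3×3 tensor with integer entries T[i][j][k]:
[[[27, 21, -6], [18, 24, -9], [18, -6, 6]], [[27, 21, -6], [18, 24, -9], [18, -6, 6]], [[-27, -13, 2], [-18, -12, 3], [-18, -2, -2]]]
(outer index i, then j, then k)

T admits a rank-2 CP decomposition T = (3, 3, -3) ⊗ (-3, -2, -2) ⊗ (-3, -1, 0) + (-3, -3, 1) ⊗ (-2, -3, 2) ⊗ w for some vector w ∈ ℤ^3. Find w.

Subtract the known terms from T to get the rank-1 residual R = (-3, -3, 1) ⊗ (-2, -3, 2) ⊗ w, so R[i,j,k] = a[i]·b[j]·w[k]. Pick indices with nonzero a[0]·b[0] = (-3)·(-2) = 6. Only the fibre through (0,0,·) is needed: R[0,0,:] = T[0,0,:] − Σₗ aₗ[0]bₗ[0]cₗ = [27, 21, -6] − (3)·(-3)·(-3, -1, 0) = [0, 12, -6]. Then w[k] = R[0,0,k] / 6 for each k, giving w = [0, 12, -6] / 6 = (0, 2, -1).

w = (0, 2, -1)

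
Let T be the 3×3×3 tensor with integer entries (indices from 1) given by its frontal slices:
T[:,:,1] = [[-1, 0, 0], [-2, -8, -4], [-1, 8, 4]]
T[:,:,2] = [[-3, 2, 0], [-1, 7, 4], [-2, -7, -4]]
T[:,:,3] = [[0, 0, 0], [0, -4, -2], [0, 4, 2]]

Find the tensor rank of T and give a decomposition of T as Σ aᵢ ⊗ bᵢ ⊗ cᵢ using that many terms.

rank(T) = 3

Lower bound: the mode-2 unfolding of T (rows indexed by j, columns by (i,k) = (1,1), (1,2), (1,3), (2,1), (2,2), (2,3), (3,1), (3,2), (3,3)) is [[-1, -3, 0, -2, -1, 0, -1, -2, 0], [0, 2, 0, -8, 7, -4, 8, -7, 4], [0, 0, 0, -4, 4, -2, 4, -4, 2]].
There the 3×3 minor on rows j ∈ {1, 2, 3}, columns (i,k) ∈ {(1,1), (1,2), (2,1)} is det [[-1, -3, -2], [0, 2, -8], [0, 0, -4]] = 8 ≠ 0, so this unfolding has rank ≥ 3; CP rank is at least every unfolding rank, so rank(T) ≥ 3. (Flattening ranks never certify an upper bound on CP rank; for that we must actually write T with 3 rank-1 terms.)
Upper bound: T is a sum of 3 rank-1 terms, T = [0, 1, -1] ⊗ [0, 2, 1] ⊗ [-4, 4, -2] + [1, 2, 1] ⊗ [1, 0, 0] ⊗ [-1, -1, 0] + [2, -1, 1] ⊗ [1, -1, 0] ⊗ [0, -1, 0] (one valid choice — decompositions are not unique — normalised so each a, b is primitive with positive first nonzero entry; check it by expanding all entries), so rank(T) ≤ 3.
These bounds meet, so rank(T) = 3.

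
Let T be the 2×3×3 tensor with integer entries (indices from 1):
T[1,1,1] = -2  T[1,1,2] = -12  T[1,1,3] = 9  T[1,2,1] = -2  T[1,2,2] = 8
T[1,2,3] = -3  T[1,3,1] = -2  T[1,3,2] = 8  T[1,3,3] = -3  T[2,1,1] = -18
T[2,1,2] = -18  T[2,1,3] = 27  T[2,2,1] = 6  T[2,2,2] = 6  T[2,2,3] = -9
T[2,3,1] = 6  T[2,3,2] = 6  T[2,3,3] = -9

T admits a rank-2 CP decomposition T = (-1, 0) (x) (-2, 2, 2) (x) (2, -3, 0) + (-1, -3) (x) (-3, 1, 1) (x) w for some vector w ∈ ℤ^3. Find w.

Subtract the known terms from T to get the rank-1 residual R = (-1, -3) (x) (-3, 1, 1) (x) w, so R[i,j,k] = a[i]·b[j]·w[k]. Pick indices with nonzero a[1]·b[1] = (-1)·(-3) = 3. Only the fibre through (1,1,·) is needed: R[1,1,:] = T[1,1,:] − Σₗ aₗ[1]bₗ[1]cₗ = [-2, -12, 9] − (-1)·(-2)·(2, -3, 0) = [-6, -6, 9]. Then w[k] = R[1,1,k] / 3 for each k, giving w = [-6, -6, 9] / 3 = (-2, -2, 3).

w = (-2, -2, 3)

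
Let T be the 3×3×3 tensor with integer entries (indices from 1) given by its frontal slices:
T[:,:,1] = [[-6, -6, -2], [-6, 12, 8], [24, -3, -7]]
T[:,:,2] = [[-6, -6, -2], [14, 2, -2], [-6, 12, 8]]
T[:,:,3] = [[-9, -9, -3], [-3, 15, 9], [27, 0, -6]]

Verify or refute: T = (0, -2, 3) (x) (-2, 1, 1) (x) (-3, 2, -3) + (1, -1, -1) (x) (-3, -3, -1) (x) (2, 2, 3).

Yes

Reconstruct entrywise from the claimed factors. For example, T[3,2,3] = 0 and Σₗ aₗ[3]bₗ[2]cₗ[3] = (3)·(1)·(-3) + (-1)·(-3)·(3) = 0; checking all 27 entries, every one matches. The claim holds.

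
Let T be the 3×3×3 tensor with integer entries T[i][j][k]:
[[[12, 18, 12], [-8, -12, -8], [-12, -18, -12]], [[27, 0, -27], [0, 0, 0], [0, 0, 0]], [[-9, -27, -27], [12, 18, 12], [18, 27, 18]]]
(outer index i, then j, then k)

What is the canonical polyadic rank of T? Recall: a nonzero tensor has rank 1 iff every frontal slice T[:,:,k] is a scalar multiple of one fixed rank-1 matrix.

2

Lower bound: the mode-3 unfolding of T (rows indexed by k, columns by (i,j) = (0,0), (0,1), (0,2), (1,0), (1,1), (1,2), (2,0), (2,1), (2,2)) is [[12, -8, -12, 27, 0, 0, -9, 12, 18], [18, -12, -18, 0, 0, 0, -27, 18, 27], [12, -8, -12, -27, 0, 0, -27, 12, 18]].
There the 2×2 minor on rows k ∈ {0, 1}, columns (i,j) ∈ {(0,0), (1,0)} is det [[12, 27], [18, 0]] = -486 ≠ 0, so this unfolding has rank ≥ 2; CP rank is at least every unfolding rank, so rank(T) ≥ 2. (Flattening ranks never certify an upper bound on CP rank; for that we must actually write T with 2 rank-1 terms.)
Upper bound — finding two terms. Write S_k = T[:,:,k] for the frontal slices: S₀ = [[12, -8, -12], [27, 0, 0], [-9, 12, 18]], S₁ = [[18, -12, -18], [0, 0, 0], [-27, 18, 27]], S₂ = [[12, -8, -12], [-27, 0, 0], [-27, 12, 18]].
If T = a₁ ⊗ b₁ ⊗ c₁ + a₂ ⊗ b₂ ⊗ c₂ then each S_k = c₁[k]·a₁b₁ᵀ + c₂[k]·a₂b₂ᵀ. S₀ and S₁ are linearly independent, so a₁b₁ᵀ and a₂b₂ᵀ must span the same plane of matrices: they are the rank-1 matrices of the form x·S₀ + y·S₁.
The 2×2 minor of x·S₀ + y·S₁ on rows {0,1}, columns {0,1} is 216·x² + 324·xy = 108·(2·x + 3·y)(x), vanishing at (x:y) = (3:-2) and (0:1).
M₁ = 3·S₀ − 2·S₁ = [[0, 0, 0], [81, 0, 0], [27, 0, 0]] = 27·(0, 3, 1)(1, 0, 0)ᵀ and M₂ = S₁ = [[18, -12, -18], [0, 0, 0], [-27, 18, 27]] = 3·(2, 0, -3)(3, -2, -3)ᵀ, so take a₁ = (0, 3, 1), b₁ = (1, 0, 0), a₂ = (2, 0, -3), b₂ = (3, -2, -3).
Each slice is an integer combination of E₁ = a₁b₁ᵀ and E₂ = a₂b₂ᵀ: S₀ = 9·E₁ + 2·E₂, S₁ = 3·E₂, S₂ = −9·E₁ + 2·E₂; reading off coefficients, c₁ = (9, 0, -9) and c₂ = (2, 3, 2).
Hence T = (0, 3, 1) ⊗ (1, 0, 0) ⊗ (9, 0, -9) + (2, 0, -3) ⊗ (3, -2, -3) ⊗ (2, 3, 2), so rank(T) ≤ 2.
These bounds meet, so rank(T) = 2.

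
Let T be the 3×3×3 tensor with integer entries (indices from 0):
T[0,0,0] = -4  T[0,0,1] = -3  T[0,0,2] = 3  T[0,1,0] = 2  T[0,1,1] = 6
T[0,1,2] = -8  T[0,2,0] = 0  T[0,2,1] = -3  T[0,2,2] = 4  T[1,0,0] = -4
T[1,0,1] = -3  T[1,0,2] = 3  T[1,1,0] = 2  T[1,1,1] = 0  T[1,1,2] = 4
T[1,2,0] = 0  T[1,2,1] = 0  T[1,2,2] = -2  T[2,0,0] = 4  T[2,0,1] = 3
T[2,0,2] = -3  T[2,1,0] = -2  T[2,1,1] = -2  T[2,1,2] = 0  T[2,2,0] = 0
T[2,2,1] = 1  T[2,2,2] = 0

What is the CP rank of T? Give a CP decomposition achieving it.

Lower bound: in the mode-2 unfolding of T (rows indexed by j, columns by (i,k)) the 3×3 minor on rows j ∈ {0, 1, 2}, columns (i,k) ∈ {(0,0), (0,1), (0,2)} is det [[-4, -3, 3], [2, 6, -8], [0, -3, 4]] = 6 ≠ 0, so that unfolding has rank ≥ 3 and hence rank(T) ≥ 3 (CP rank is at least every unfolding rank, though it can be larger).
Upper bound: T is a sum of 3 rank-1 terms, T = [1, -2, 1] ⊗ [0, 2, -1] ⊗ [0, 1, -2] + [1, 1, -1] ⊗ [1, 2, -2] ⊗ [0, 1, -1] + [1, 1, -1] ⊗ [2, -1, 0] ⊗ [-2, -2, 2] (written with every a and b primitive with positive leading entry and the scale carried by c; CP decompositions are not unique, and this one is verified by expanding entrywise), so rank(T) ≤ 3.
These bounds meet, so rank(T) = 3.

rank(T) = 3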